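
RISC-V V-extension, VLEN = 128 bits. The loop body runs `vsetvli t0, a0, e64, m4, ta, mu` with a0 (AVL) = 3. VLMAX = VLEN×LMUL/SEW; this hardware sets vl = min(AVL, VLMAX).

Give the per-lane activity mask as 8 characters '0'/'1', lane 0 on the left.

predicate = 11100000

lanes per group: 128·4/64 = 8
AVL=3 ≤ VLMAX=8, so vl = 3
bits (lane 0 leftmost): 11100000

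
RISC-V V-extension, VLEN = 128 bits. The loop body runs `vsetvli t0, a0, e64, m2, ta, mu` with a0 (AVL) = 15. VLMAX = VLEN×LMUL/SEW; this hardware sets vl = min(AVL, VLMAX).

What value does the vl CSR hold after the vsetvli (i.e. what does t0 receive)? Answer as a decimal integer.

VLMAX = VLEN×LMUL/SEW = 128×2/64 = 4
vl = min(AVL, VLMAX) = min(15, 4) = 4

vl = 4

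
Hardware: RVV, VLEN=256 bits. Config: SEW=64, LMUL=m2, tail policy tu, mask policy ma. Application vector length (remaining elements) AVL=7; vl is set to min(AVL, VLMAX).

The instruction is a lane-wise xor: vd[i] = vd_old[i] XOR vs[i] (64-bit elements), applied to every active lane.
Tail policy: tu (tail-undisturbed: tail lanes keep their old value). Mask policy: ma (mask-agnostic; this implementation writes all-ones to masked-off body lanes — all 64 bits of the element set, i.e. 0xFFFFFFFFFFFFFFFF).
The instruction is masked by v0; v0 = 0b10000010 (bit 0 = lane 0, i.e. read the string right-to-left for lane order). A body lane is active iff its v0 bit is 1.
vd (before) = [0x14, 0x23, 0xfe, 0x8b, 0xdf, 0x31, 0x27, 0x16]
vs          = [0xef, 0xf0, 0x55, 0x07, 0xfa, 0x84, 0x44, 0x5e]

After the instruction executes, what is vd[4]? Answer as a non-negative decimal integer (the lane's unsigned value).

lanes per group: 256·2/64 = 8
vl = min(AVL, VLMAX) = min(7, 8) = 7
vd[0] mask-off/ones -> 0xffffffffffffffff
vd[1] xor(0x23,0xf0) -> 0xd3
vd[2] mask-off/ones -> 0xffffffffffffffff
vd[3] mask-off/ones -> 0xffffffffffffffff
vd[4] mask-off/ones -> 0xffffffffffffffff
vd[5] mask-off/ones -> 0xffffffffffffffff
vd[6] mask-off/ones -> 0xffffffffffffffff
vd[7] tail/keep -> 0x16

vd[4] = 18446744073709551615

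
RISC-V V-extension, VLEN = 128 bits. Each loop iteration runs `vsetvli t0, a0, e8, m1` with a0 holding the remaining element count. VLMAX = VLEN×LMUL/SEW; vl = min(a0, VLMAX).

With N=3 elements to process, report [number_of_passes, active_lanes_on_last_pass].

[iterations, last_vl] = [1, 3]

lanes per group: 128·1/8 = 16
N=3: ⌈3/16⌉ = 1 iters; last vl = 3 − 0×16 = 3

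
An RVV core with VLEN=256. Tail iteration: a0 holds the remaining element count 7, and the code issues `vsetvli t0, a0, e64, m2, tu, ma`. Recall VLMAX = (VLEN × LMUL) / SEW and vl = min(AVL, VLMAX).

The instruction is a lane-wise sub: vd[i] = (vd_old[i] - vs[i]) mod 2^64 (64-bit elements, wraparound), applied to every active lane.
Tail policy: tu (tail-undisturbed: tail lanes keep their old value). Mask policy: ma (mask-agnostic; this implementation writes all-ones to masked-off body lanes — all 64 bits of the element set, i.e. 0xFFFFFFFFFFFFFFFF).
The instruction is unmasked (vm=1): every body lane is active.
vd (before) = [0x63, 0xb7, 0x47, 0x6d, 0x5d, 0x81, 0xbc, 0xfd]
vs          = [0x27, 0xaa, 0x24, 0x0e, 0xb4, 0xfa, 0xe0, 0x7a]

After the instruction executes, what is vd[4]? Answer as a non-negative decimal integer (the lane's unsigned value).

VLMAX = VLEN×LMUL/SEW = 256×2/64 = 8
vl ← min(7, 8) = 7
[0] sub(0x63,0x27) = 0x3c
[1] sub(0xb7,0xaa) = 0x0d
[2] sub(0x47,0x24) = 0x23
[3] sub(0x6d,0x0e) = 0x5f
[4] sub(0x5d,0xb4) = 0xffffffffffffffa9
[5] sub(0x81,0xfa) = 0xffffffffffffff87
[6] sub(0xbc,0xe0) = 0xffffffffffffffdc
[7] tail/keep = 0xfd

vd[4] = 18446744073709551529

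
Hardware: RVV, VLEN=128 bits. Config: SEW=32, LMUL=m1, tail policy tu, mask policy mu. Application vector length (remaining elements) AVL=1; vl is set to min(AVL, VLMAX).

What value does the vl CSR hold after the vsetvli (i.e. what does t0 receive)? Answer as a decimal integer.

vl = 1

VLMAX = (128 × 1) / 32 = 4 lanes
vl = min(AVL, VLMAX) = min(1, 4) = 1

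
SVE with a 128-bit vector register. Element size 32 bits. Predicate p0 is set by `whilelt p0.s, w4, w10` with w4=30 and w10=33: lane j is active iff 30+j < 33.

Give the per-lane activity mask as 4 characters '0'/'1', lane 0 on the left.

predicate = 1110

128-bit reg / 32-bit elem → 4 lanes
active while 30+j < 33, i.e. j ∈ [0,3) capped at 4 ⇒ 3
bits (lane 0 leftmost): 1110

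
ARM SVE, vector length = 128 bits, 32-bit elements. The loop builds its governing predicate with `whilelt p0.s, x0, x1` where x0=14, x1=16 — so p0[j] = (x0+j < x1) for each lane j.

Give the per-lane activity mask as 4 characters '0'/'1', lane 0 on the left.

predicate = 1100

lane count: 128 div 32 = 4
p0[j] = (14+j < 16); true for j=0..1 → 2 lanes set
bits (lane 0 leftmost): 1100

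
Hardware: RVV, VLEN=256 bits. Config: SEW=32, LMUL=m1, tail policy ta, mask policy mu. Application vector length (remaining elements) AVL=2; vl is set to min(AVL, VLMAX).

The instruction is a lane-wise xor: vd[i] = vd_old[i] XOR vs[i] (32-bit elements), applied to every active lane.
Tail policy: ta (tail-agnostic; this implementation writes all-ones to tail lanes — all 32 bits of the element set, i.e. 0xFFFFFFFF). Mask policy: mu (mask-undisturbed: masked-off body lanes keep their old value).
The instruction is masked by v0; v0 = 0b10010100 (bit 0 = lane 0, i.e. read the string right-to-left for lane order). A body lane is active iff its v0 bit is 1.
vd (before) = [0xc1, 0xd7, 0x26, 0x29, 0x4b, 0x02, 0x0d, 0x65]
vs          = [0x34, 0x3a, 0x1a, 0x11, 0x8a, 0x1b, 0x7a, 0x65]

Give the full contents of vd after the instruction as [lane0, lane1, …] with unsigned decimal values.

vd = [193, 215, 4294967295, 4294967295, 4294967295, 4294967295, 4294967295, 4294967295]

lanes per group: 256·1/32 = 8
vl ← min(2, 8) = 2
[0] mask-off/keep = 0xc1
[1] mask-off/keep = 0xd7
[2] tail/ones = 0xffffffff
[3] tail/ones = 0xffffffff
[4] tail/ones = 0xffffffff
[5] tail/ones = 0xffffffff
[6] tail/ones = 0xffffffff
[7] tail/ones = 0xffffffff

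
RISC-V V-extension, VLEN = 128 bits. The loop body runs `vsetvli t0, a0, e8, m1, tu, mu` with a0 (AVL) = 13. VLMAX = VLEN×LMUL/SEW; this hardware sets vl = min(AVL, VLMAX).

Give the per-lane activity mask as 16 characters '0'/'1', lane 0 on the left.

VLMAX = VLEN×LMUL/SEW = 128×1/8 = 16
vl ← min(13, 16) = 13
bits (lane 0 leftmost): 1111111111111000

predicate = 1111111111111000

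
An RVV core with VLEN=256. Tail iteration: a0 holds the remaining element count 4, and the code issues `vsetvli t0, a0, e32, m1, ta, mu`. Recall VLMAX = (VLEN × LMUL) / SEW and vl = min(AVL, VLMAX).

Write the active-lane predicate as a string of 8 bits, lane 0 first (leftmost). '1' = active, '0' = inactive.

predicate = 11110000

VLMAX = VLEN×LMUL/SEW = 256×1/32 = 8
AVL=4 ≤ VLMAX=8, so vl = 4
bits (lane 0 leftmost): 11110000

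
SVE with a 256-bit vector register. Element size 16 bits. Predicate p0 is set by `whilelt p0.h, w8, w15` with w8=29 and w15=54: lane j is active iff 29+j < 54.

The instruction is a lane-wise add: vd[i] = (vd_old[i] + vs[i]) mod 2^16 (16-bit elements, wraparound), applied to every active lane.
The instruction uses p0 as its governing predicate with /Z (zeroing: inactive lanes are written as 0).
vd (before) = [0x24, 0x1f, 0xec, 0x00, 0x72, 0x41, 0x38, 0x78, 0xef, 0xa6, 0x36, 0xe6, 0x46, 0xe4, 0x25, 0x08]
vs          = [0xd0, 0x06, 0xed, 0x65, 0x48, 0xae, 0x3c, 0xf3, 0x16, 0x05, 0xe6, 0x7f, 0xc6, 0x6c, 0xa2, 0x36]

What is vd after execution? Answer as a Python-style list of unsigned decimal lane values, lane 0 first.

vd = [244, 37, 473, 101, 186, 239, 116, 363, 261, 171, 284, 357, 268, 336, 199, 62]

lane count: 256 div 16 = 16
p0[j] = (29+j < 54); true for j=0..15 → 16 lanes set
vd[0] add(0x24,0xd0) -> 0xf4
vd[1] add(0x1f,0x06) -> 0x25
vd[2] add(0xec,0xed) -> 0x1d9
vd[3] add(0x00,0x65) -> 0x65
vd[4] add(0x72,0x48) -> 0xba
vd[5] add(0x41,0xae) -> 0xef
vd[6] add(0x38,0x3c) -> 0x74
vd[7] add(0x78,0xf3) -> 0x16b
vd[8] add(0xef,0x16) -> 0x105
vd[9] add(0xa6,0x05) -> 0xab
vd[10] add(0x36,0xe6) -> 0x11c
vd[11] add(0xe6,0x7f) -> 0x165
vd[12] add(0x46,0xc6) -> 0x10c
vd[13] add(0xe4,0x6c) -> 0x150
vd[14] add(0x25,0xa2) -> 0xc7
vd[15] add(0x08,0x36) -> 0x3e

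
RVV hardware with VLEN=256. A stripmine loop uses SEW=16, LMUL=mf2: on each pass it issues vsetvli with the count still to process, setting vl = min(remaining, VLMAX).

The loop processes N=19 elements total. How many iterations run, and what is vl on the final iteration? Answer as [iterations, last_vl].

VLMAX = VLEN×LMUL/SEW = 256×1/2/16 = 8
N=19: ⌈19/8⌉ = 3 iters; last vl = 19 − 2×8 = 3

[iterations, last_vl] = [3, 3]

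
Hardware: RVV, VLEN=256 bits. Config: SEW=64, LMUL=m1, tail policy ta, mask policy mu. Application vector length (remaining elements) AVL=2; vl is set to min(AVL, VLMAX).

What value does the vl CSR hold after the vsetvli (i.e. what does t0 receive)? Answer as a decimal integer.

vl = 2

lanes per group: 256·1/64 = 4
vl ← min(2, 4) = 2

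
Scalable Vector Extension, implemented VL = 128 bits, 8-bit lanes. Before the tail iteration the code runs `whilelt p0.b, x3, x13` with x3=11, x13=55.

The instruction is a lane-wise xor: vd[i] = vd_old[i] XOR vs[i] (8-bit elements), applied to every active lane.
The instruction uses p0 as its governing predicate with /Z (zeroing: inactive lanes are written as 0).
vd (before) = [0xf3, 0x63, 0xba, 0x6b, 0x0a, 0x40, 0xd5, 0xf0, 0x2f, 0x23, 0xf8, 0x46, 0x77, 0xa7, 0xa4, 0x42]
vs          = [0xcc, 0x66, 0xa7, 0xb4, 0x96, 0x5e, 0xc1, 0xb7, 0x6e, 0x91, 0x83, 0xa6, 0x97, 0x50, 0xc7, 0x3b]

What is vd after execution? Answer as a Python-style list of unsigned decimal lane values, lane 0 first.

vd = [63, 5, 29, 223, 156, 30, 20, 71, 65, 178, 123, 224, 224, 247, 99, 121]

128-bit reg / 8-bit elem → 16 lanes
p0[j] = (11+j < 55); true for j=0..15 → 16 lanes set
lane  0: xor(0xf3,0xcc) ⇒ 0x3f
lane  1: xor(0x63,0x66) ⇒ 0x05
lane  2: xor(0xba,0xa7) ⇒ 0x1d
lane  3: xor(0x6b,0xb4) ⇒ 0xdf
lane  4: xor(0x0a,0x96) ⇒ 0x9c
lane  5: xor(0x40,0x5e) ⇒ 0x1e
lane  6: xor(0xd5,0xc1) ⇒ 0x14
lane  7: xor(0xf0,0xb7) ⇒ 0x47
lane  8: xor(0x2f,0x6e) ⇒ 0x41
lane  9: xor(0x23,0x91) ⇒ 0xb2
lane 10: xor(0xf8,0x83) ⇒ 0x7b
lane 11: xor(0x46,0xa6) ⇒ 0xe0
lane 12: xor(0x77,0x97) ⇒ 0xe0
lane 13: xor(0xa7,0x50) ⇒ 0xf7
lane 14: xor(0xa4,0xc7) ⇒ 0x63
lane 15: xor(0x42,0x3b) ⇒ 0x79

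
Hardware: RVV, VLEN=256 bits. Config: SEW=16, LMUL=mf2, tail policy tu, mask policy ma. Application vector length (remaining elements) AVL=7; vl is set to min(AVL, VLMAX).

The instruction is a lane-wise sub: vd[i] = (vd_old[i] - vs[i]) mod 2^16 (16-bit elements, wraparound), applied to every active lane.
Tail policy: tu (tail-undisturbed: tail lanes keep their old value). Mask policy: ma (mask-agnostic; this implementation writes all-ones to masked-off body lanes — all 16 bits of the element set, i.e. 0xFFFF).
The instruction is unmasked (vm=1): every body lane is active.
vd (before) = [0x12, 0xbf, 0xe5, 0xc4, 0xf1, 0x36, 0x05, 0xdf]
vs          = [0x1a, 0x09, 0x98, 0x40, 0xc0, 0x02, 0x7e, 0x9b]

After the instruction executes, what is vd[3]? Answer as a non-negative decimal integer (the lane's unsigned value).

vd[3] = 132

VLMAX = VLEN×LMUL/SEW = 256×1/2/16 = 8
AVL=7 ≤ VLMAX=8, so vl = 7
lane  0: sub(0x12,0x1a) ⇒ 0xfff8
lane  1: sub(0xbf,0x09) ⇒ 0xb6
lane  2: sub(0xe5,0x98) ⇒ 0x4d
lane  3: sub(0xc4,0x40) ⇒ 0x84
lane  4: sub(0xf1,0xc0) ⇒ 0x31
lane  5: sub(0x36,0x02) ⇒ 0x34
lane  6: sub(0x05,0x7e) ⇒ 0xff87
lane  7: tail/keep ⇒ 0xdf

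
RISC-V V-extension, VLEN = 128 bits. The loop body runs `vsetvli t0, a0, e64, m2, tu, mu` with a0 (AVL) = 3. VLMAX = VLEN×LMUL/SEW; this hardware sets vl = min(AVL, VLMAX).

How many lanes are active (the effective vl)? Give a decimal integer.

vl = 3

lanes per group: 128·2/64 = 4
AVL=3 ≤ VLMAX=4, so vl = 3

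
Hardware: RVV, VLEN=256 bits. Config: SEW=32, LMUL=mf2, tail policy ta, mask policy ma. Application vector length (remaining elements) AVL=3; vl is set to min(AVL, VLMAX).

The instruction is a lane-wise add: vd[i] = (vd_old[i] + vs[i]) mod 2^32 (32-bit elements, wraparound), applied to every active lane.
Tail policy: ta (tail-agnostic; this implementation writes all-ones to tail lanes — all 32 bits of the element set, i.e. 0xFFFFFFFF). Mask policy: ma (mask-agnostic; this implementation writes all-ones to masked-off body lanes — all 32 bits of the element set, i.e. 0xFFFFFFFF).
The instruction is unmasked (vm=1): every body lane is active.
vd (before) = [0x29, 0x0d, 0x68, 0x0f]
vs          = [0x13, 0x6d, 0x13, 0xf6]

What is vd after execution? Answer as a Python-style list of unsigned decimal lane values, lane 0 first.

VLMAX = (256 × 1/2) / 32 = 4 lanes
vl ← min(3, 4) = 3
vd[0] add(0x29,0x13) -> 0x3c
vd[1] add(0x0d,0x6d) -> 0x7a
vd[2] add(0x68,0x13) -> 0x7b
vd[3] tail/ones -> 0xffffffff

vd = [60, 122, 123, 4294967295]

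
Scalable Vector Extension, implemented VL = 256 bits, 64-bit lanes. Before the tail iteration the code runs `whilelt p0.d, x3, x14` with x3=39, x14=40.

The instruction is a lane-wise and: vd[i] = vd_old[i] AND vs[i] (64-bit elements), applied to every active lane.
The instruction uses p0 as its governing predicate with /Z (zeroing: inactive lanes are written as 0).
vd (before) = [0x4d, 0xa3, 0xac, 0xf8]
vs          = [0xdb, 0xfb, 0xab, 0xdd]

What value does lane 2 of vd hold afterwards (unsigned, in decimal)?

vd[2] = 0

lane count: 256 div 64 = 4
p0[j] = (39+j < 40); true for j=0..0 → 1 lanes set
vd[0] and(0x4d,0xdb) -> 0x49
vd[1] tail/zero -> 0x00
vd[2] tail/zero -> 0x00
vd[3] tail/zero -> 0x00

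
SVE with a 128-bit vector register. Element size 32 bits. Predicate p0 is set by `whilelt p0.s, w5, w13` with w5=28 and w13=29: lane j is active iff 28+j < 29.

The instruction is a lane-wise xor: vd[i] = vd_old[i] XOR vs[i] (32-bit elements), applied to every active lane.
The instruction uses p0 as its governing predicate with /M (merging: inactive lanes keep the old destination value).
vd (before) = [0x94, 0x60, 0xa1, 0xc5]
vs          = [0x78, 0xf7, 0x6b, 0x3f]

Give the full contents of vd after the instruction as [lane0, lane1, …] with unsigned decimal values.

lane count: 128 div 32 = 4
active while 28+j < 29, i.e. j ∈ [0,1) capped at 4 ⇒ 1
vd[0] xor(0x94,0x78) -> 0xec
vd[1] tail/keep -> 0x60
vd[2] tail/keep -> 0xa1
vd[3] tail/keep -> 0xc5

vd = [236, 96, 161, 197]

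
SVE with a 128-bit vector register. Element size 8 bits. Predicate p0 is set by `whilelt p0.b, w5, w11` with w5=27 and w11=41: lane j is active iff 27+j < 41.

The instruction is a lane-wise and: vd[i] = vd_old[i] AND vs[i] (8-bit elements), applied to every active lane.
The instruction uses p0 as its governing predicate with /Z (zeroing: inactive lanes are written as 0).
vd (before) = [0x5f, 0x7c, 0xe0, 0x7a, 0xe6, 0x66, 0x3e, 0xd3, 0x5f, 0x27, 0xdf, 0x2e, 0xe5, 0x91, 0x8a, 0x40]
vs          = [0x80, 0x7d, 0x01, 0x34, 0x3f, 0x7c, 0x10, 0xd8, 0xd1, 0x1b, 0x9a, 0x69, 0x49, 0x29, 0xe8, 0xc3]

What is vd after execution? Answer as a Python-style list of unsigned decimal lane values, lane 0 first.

vd = [0, 124, 0, 48, 38, 100, 16, 208, 81, 3, 154, 40, 65, 1, 0, 0]

register lanes = 128/8 = 16
p0[j] = (27+j < 41); true for j=0..13 → 14 lanes set
  i=0: and(0x5f,0x80) → 0
  i=1: and(0x7c,0x7d) → 124
  i=2: and(0xe0,0x01) → 0
  i=3: and(0x7a,0x34) → 48
  i=4: and(0xe6,0x3f) → 38
  i=5: and(0x66,0x7c) → 100
  i=6: and(0x3e,0x10) → 16
  i=7: and(0xd3,0xd8) → 208
  i=8: and(0x5f,0xd1) → 81
  i=9: and(0x27,0x1b) → 3
  i=10: and(0xdf,0x9a) → 154
  i=11: and(0x2e,0x69) → 40
  i=12: and(0xe5,0x49) → 65
  i=13: and(0x91,0x29) → 1
  i=14: tail/zero → 0
  i=15: tail/zero → 0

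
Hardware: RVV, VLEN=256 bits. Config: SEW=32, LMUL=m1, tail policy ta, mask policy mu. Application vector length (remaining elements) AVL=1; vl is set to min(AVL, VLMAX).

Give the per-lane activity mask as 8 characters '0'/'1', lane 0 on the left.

VLMAX = VLEN×LMUL/SEW = 256×1/32 = 8
AVL=1 ≤ VLMAX=8, so vl = 1
bits (lane 0 leftmost): 10000000

predicate = 10000000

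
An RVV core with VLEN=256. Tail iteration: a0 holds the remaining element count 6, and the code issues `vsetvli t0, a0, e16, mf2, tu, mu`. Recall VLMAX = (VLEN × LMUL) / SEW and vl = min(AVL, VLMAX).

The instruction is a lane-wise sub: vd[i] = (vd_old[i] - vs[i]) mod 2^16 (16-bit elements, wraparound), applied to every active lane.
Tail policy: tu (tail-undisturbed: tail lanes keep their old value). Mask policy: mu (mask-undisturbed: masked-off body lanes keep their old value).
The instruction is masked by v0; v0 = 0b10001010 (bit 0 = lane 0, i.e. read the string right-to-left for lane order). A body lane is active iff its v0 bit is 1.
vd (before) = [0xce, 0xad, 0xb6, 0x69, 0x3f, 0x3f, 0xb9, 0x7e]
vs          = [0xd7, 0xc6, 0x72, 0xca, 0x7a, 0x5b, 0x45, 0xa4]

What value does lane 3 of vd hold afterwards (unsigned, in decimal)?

vd[3] = 65439

VLMAX = (256 × 1/2) / 16 = 8 lanes
vl ← min(6, 8) = 6
  i=0: mask-off/keep → 206
  i=1: sub(0xad,0xc6) → 65511
  i=2: mask-off/keep → 182
  i=3: sub(0x69,0xca) → 65439
  i=4: mask-off/keep → 63
  i=5: mask-off/keep → 63
  i=6: tail/keep → 185
  i=7: tail/keep → 126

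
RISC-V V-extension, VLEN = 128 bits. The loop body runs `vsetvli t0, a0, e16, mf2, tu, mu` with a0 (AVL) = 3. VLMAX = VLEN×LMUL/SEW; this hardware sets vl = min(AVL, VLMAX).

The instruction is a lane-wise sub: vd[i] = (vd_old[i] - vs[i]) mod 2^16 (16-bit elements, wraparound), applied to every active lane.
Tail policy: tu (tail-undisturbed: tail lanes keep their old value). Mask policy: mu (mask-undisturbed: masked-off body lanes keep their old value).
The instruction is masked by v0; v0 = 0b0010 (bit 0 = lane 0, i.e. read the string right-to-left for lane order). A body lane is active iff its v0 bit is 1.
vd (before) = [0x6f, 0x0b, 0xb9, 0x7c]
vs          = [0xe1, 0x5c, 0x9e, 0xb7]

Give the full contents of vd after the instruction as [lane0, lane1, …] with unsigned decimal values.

vd = [111, 65455, 185, 124]

VLMAX = (128 × 1/2) / 16 = 4 lanes
vl ← min(3, 4) = 3
vd[0] mask-off/keep -> 0x6f
vd[1] sub(0x0b,0x5c) -> 0xffaf
vd[2] mask-off/keep -> 0xb9
vd[3] tail/keep -> 0x7c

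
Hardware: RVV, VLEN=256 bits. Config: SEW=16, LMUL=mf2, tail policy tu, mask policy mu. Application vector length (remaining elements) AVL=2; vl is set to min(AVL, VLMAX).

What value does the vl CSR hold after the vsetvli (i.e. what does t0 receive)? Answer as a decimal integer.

VLMAX = VLEN×LMUL/SEW = 256×1/2/16 = 8
vl ← min(2, 8) = 2

vl = 2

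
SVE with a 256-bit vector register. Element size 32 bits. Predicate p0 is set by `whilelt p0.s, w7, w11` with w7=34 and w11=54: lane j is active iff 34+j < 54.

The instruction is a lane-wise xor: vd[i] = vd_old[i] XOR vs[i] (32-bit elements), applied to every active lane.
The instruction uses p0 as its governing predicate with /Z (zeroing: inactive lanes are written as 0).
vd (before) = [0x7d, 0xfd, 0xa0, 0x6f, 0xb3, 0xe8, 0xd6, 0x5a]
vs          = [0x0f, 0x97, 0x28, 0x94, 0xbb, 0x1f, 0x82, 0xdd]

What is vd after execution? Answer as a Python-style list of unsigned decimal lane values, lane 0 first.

256-bit reg / 32-bit elem → 8 lanes
whilelt: lane j active iff 34+j < 54 → j < 20 → 8 active
vd[0] xor(0x7d,0x0f) -> 0x72
vd[1] xor(0xfd,0x97) -> 0x6a
vd[2] xor(0xa0,0x28) -> 0x88
vd[3] xor(0x6f,0x94) -> 0xfb
vd[4] xor(0xb3,0xbb) -> 0x08
vd[5] xor(0xe8,0x1f) -> 0xf7
vd[6] xor(0xd6,0x82) -> 0x54
vd[7] xor(0x5a,0xdd) -> 0x87

vd = [114, 106, 136, 251, 8, 247, 84, 135]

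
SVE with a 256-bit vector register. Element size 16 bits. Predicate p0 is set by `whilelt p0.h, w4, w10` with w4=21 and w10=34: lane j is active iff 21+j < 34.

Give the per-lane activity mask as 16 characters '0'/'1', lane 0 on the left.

lane count: 256 div 16 = 16
active while 21+j < 34, i.e. j ∈ [0,13) capped at 16 ⇒ 13
bits (lane 0 leftmost): 1111111111111000

predicate = 1111111111111000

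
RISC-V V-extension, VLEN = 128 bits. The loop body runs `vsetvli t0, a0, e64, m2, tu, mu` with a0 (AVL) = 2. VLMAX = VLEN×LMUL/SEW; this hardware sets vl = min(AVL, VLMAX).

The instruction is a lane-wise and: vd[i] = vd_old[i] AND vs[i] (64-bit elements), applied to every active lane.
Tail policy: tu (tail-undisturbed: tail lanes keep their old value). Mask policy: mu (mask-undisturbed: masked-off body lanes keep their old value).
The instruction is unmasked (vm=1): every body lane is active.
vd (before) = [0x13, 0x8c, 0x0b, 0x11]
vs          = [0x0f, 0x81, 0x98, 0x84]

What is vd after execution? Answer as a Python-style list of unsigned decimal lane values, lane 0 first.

vd = [3, 128, 11, 17]

VLMAX = (128 × 2) / 64 = 4 lanes
AVL=2 ≤ VLMAX=4, so vl = 2
[0] and(0x13,0x0f) = 0x03
[1] and(0x8c,0x81) = 0x80
[2] tail/keep = 0x0b
[3] tail/keep = 0x11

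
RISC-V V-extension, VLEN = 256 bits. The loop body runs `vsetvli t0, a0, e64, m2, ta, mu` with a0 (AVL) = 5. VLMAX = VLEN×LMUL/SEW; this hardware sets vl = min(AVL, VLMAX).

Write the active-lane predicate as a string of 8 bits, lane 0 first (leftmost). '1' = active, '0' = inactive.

VLMAX = VLEN×LMUL/SEW = 256×2/64 = 8
AVL=5 ≤ VLMAX=8, so vl = 5
bits (lane 0 leftmost): 11111000

predicate = 11111000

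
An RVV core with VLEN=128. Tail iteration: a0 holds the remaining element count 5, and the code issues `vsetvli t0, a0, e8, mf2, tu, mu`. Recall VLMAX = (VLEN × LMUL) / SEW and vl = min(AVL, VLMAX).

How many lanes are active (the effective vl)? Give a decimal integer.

vl = 5

VLMAX = VLEN×LMUL/SEW = 128×1/2/8 = 8
vl = min(AVL, VLMAX) = min(5, 8) = 5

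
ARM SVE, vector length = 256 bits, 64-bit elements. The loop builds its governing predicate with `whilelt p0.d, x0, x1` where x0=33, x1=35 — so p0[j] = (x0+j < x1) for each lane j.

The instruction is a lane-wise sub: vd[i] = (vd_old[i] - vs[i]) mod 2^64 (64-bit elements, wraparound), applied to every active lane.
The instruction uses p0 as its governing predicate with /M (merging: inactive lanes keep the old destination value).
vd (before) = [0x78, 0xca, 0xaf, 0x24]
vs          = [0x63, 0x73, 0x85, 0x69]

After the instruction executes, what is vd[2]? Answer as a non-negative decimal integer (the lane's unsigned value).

register lanes = 256/64 = 4
whilelt: lane j active iff 33+j < 35 → j < 2 → 2 active
[0] sub(0x78,0x63) = 0x15
[1] sub(0xca,0x73) = 0x57
[2] tail/keep = 0xaf
[3] tail/keep = 0x24

vd[2] = 175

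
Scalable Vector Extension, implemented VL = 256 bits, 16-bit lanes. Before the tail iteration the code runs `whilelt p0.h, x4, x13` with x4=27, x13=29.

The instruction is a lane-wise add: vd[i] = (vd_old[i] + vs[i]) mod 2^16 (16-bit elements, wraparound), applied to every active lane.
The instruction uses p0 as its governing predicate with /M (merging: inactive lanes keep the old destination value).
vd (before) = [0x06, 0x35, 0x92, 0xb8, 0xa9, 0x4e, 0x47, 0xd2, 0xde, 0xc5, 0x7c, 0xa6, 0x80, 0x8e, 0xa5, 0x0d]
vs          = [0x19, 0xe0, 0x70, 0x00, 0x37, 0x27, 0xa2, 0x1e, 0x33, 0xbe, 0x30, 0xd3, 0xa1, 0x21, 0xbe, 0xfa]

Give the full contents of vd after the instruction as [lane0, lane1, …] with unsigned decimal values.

256-bit reg / 16-bit elem → 16 lanes
whilelt: lane j active iff 27+j < 29 → j < 2 → 2 active
  i=0: add(0x06,0x19) → 31
  i=1: add(0x35,0xe0) → 277
  i=2: tail/keep → 146
  i=3: tail/keep → 184
  i=4: tail/keep → 169
  i=5: tail/keep → 78
  i=6: tail/keep → 71
  i=7: tail/keep → 210
  i=8: tail/keep → 222
  i=9: tail/keep → 197
  i=10: tail/keep → 124
  i=11: tail/keep → 166
  i=12: tail/keep → 128
  i=13: tail/keep → 142
  i=14: tail/keep → 165
  i=15: tail/keep → 13

vd = [31, 277, 146, 184, 169, 78, 71, 210, 222, 197, 124, 166, 128, 142, 165, 13]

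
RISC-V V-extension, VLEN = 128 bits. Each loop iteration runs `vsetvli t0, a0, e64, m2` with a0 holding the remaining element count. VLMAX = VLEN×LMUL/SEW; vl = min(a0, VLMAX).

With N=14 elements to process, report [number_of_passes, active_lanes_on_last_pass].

VLMAX = (128 × 2) / 64 = 4 lanes
14 elements at 4/iter → 4 passes, remainder 2 on the last

[iterations, last_vl] = [4, 2]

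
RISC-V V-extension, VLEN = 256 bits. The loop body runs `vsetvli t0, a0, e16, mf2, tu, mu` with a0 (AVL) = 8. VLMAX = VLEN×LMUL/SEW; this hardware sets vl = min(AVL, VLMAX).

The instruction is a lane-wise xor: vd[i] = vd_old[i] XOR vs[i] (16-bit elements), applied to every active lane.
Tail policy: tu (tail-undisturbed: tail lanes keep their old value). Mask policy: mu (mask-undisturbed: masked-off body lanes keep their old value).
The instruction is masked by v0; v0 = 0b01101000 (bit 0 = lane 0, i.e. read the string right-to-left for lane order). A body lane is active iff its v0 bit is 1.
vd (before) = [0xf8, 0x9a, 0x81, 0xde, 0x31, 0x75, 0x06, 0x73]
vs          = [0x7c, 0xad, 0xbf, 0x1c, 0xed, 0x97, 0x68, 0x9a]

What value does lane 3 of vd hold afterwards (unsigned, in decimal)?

VLMAX = (256 × 1/2) / 16 = 8 lanes
AVL=8 ≤ VLMAX=8, so vl = 8
  i=0: mask-off/keep → 248
  i=1: mask-off/keep → 154
  i=2: mask-off/keep → 129
  i=3: xor(0xde,0x1c) → 194
  i=4: mask-off/keep → 49
  i=5: xor(0x75,0x97) → 226
  i=6: xor(0x06,0x68) → 110
  i=7: mask-off/keep → 115

vd[3] = 194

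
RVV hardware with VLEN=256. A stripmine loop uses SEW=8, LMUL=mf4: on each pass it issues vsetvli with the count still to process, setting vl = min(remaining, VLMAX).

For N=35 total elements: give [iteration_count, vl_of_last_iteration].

VLMAX = VLEN×LMUL/SEW = 256×1/4/8 = 8
iterations = ceil(35/8) = 5; final-pass vl = 3

[iterations, last_vl] = [5, 3]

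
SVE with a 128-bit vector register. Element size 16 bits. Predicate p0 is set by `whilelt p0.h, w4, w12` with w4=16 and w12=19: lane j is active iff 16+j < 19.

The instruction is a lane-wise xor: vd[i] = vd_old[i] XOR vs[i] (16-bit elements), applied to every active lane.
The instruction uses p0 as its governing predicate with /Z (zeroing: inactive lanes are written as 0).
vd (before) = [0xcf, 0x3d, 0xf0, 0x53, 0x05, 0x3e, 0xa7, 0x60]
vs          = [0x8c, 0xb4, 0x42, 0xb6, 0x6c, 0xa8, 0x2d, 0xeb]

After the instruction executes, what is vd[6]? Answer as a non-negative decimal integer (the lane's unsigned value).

vd[6] = 0

lane count: 128 div 16 = 8
whilelt: lane j active iff 16+j < 19 → j < 3 → 3 active
[0] xor(0xcf,0x8c) = 0x43
[1] xor(0x3d,0xb4) = 0x89
[2] xor(0xf0,0x42) = 0xb2
[3] tail/zero = 0x00
[4] tail/zero = 0x00
[5] tail/zero = 0x00
[6] tail/zero = 0x00
[7] tail/zero = 0x00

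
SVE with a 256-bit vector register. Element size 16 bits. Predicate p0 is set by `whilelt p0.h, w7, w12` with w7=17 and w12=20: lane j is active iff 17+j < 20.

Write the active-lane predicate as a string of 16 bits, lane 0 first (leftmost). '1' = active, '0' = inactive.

predicate = 1110000000000000

register lanes = 256/16 = 16
whilelt: lane j active iff 17+j < 20 → j < 3 → 3 active
bits (lane 0 leftmost): 1110000000000000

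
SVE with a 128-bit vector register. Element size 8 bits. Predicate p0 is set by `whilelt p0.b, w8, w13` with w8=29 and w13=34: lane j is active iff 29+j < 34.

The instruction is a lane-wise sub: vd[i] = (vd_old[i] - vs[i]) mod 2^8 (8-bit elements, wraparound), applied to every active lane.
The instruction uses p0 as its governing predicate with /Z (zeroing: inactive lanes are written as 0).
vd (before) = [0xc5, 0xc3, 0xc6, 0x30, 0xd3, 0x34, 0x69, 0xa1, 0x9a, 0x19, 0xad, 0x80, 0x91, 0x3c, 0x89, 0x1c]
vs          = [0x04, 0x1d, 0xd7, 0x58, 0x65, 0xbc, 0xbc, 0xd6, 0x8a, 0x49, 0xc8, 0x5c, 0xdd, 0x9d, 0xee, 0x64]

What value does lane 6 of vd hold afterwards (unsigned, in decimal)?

128-bit reg / 8-bit elem → 16 lanes
active while 29+j < 34, i.e. j ∈ [0,5) capped at 16 ⇒ 5
[0] sub(0xc5,0x04) = 0xc1
[1] sub(0xc3,0x1d) = 0xa6
[2] sub(0xc6,0xd7) = 0xef
[3] sub(0x30,0x58) = 0xd8
[4] sub(0xd3,0x65) = 0x6e
[5] tail/zero = 0x00
[6] tail/zero = 0x00
[7] tail/zero = 0x00
[8] tail/zero = 0x00
[9] tail/zero = 0x00
[10] tail/zero = 0x00
[11] tail/zero = 0x00
[12] tail/zero = 0x00
[13] tail/zero = 0x00
[14] tail/zero = 0x00
[15] tail/zero = 0x00

vd[6] = 0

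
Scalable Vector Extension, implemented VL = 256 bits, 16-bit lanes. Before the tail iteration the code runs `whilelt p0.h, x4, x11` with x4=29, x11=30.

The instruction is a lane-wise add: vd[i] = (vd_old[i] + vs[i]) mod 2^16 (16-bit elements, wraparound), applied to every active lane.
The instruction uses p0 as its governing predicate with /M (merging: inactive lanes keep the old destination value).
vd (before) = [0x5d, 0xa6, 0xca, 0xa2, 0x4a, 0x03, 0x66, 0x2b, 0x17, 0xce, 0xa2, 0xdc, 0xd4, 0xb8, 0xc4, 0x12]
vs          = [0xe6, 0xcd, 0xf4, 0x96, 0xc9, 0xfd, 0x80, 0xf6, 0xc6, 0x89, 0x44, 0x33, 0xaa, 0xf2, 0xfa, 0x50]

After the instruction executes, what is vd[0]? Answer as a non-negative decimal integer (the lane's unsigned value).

vd[0] = 323

lane count: 256 div 16 = 16
p0[j] = (29+j < 30); true for j=0..0 → 1 lanes set
lane  0: add(0x5d,0xe6) ⇒ 0x143
lane  1: tail/keep ⇒ 0xa6
lane  2: tail/keep ⇒ 0xca
lane  3: tail/keep ⇒ 0xa2
lane  4: tail/keep ⇒ 0x4a
lane  5: tail/keep ⇒ 0x03
lane  6: tail/keep ⇒ 0x66
lane  7: tail/keep ⇒ 0x2b
lane  8: tail/keep ⇒ 0x17
lane  9: tail/keep ⇒ 0xce
lane 10: tail/keep ⇒ 0xa2
lane 11: tail/keep ⇒ 0xdc
lane 12: tail/keep ⇒ 0xd4
lane 13: tail/keep ⇒ 0xb8
lane 14: tail/keep ⇒ 0xc4
lane 15: tail/keep ⇒ 0x12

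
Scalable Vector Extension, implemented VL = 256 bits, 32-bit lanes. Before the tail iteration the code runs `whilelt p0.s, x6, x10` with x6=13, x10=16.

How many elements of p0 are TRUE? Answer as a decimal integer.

256-bit reg / 32-bit elem → 8 lanes
whilelt: lane j active iff 13+j < 16 → j < 3 → 3 active

vl = 3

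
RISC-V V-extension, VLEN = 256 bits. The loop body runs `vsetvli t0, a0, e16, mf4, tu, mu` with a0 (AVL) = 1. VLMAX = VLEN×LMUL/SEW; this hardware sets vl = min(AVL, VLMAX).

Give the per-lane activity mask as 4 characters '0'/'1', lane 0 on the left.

predicate = 1000

VLMAX = VLEN×LMUL/SEW = 256×1/4/16 = 4
AVL=1 ≤ VLMAX=4, so vl = 1
bits (lane 0 leftmost): 1000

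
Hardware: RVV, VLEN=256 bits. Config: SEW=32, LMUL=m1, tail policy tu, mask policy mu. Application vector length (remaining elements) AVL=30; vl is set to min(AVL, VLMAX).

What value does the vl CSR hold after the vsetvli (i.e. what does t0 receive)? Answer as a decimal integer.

VLMAX = VLEN×LMUL/SEW = 256×1/32 = 8
vl = min(AVL, VLMAX) = min(30, 8) = 8

vl = 8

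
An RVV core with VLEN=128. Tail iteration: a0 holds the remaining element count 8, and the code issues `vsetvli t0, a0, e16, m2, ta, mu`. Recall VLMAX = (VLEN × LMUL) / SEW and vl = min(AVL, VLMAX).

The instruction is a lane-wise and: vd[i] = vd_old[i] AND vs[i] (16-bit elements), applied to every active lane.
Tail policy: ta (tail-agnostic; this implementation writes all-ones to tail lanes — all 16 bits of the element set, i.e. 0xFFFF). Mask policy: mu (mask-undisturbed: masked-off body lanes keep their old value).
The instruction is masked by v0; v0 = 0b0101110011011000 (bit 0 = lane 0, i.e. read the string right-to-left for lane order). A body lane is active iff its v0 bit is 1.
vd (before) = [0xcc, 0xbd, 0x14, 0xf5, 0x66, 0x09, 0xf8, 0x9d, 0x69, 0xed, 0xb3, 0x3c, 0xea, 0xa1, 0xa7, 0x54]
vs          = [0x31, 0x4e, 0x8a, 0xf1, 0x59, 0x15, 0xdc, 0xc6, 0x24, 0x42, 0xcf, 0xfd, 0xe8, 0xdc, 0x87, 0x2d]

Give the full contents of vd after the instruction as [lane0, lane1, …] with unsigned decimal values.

lanes per group: 128·2/16 = 16
vl ← min(8, 16) = 8
[0] mask-off/keep = 0xcc
[1] mask-off/keep = 0xbd
[2] mask-off/keep = 0x14
[3] and(0xf5,0xf1) = 0xf1
[4] and(0x66,0x59) = 0x40
[5] mask-off/keep = 0x09
[6] and(0xf8,0xdc) = 0xd8
[7] and(0x9d,0xc6) = 0x84
[8] tail/ones = 0xffff
[9] tail/ones = 0xffff
[10] tail/ones = 0xffff
[11] tail/ones = 0xffff
[12] tail/ones = 0xffff
[13] tail/ones = 0xffff
[14] tail/ones = 0xffff
[15] tail/ones = 0xffff

vd = [204, 189, 20, 241, 64, 9, 216, 132, 65535, 65535, 65535, 65535, 65535, 65535, 65535, 65535]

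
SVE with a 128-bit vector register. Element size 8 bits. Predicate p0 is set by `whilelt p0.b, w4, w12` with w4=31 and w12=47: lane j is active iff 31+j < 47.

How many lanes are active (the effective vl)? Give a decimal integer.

register lanes = 128/8 = 16
p0[j] = (31+j < 47); true for j=0..15 → 16 lanes set

vl = 16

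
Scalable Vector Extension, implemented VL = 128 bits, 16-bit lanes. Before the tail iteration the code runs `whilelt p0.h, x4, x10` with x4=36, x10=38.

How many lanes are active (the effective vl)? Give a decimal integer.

128-bit reg / 16-bit elem → 8 lanes
active while 36+j < 38, i.e. j ∈ [0,2) capped at 8 ⇒ 2

vl = 2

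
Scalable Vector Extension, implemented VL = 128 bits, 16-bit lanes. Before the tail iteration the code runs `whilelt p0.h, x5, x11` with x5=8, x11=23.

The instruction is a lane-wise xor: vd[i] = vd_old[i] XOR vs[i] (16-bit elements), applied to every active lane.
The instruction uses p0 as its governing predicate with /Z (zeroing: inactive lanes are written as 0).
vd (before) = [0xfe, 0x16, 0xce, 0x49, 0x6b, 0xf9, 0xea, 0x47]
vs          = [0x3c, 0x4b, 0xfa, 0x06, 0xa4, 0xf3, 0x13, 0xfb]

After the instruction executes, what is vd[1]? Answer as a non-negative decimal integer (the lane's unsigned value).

vd[1] = 93

lane count: 128 div 16 = 8
active while 8+j < 23, i.e. j ∈ [0,15) capped at 8 ⇒ 8
lane  0: xor(0xfe,0x3c) ⇒ 0xc2
lane  1: xor(0x16,0x4b) ⇒ 0x5d
lane  2: xor(0xce,0xfa) ⇒ 0x34
lane  3: xor(0x49,0x06) ⇒ 0x4f
lane  4: xor(0x6b,0xa4) ⇒ 0xcf
lane  5: xor(0xf9,0xf3) ⇒ 0x0a
lane  6: xor(0xea,0x13) ⇒ 0xf9
lane  7: xor(0x47,0xfb) ⇒ 0xbc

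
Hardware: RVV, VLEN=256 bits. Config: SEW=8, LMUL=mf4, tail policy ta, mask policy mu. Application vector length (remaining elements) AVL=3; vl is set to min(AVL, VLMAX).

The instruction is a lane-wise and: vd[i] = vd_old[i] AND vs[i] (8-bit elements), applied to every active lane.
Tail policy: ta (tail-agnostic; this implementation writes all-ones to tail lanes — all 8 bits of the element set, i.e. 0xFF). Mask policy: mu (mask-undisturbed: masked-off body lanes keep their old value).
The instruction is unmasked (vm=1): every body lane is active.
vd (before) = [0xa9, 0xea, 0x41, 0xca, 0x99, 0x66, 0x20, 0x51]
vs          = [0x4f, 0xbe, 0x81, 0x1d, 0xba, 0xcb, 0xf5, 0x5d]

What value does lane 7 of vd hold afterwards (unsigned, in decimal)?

VLMAX = (256 × 1/4) / 8 = 8 lanes
AVL=3 ≤ VLMAX=8, so vl = 3
[0] and(0xa9,0x4f) = 0x09
[1] and(0xea,0xbe) = 0xaa
[2] and(0x41,0x81) = 0x01
[3] tail/ones = 0xff
[4] tail/ones = 0xff
[5] tail/ones = 0xff
[6] tail/ones = 0xff
[7] tail/ones = 0xff

vd[7] = 255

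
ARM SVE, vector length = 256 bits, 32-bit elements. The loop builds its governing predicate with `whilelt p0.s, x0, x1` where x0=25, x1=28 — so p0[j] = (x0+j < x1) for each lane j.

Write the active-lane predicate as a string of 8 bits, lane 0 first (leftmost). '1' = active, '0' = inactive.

predicate = 11100000

256-bit reg / 32-bit elem → 8 lanes
whilelt: lane j active iff 25+j < 28 → j < 3 → 3 active
bits (lane 0 leftmost): 11100000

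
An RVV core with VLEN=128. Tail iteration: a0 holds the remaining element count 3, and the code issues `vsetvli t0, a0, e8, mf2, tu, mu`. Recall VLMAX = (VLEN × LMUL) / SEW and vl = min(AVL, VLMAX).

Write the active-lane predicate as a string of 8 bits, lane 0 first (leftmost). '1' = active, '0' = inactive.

predicate = 11100000

VLMAX = VLEN×LMUL/SEW = 128×1/2/8 = 8
vl = min(AVL, VLMAX) = min(3, 8) = 3
bits (lane 0 leftmost): 11100000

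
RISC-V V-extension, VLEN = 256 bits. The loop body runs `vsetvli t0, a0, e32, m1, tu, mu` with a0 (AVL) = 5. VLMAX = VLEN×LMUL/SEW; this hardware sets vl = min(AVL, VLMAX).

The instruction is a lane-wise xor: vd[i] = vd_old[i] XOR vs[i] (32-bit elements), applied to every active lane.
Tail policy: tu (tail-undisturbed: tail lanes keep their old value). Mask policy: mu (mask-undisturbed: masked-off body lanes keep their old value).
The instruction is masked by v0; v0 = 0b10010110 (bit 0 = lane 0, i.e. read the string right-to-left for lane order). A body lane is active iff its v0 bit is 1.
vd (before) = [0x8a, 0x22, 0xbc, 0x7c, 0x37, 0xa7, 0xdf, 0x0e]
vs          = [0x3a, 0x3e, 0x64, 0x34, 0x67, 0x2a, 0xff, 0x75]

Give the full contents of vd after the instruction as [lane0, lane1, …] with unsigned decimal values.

vd = [138, 28, 216, 124, 80, 167, 223, 14]

VLMAX = VLEN×LMUL/SEW = 256×1/32 = 8
vl = min(AVL, VLMAX) = min(5, 8) = 5
vd[0] mask-off/keep -> 0x8a
vd[1] xor(0x22,0x3e) -> 0x1c
vd[2] xor(0xbc,0x64) -> 0xd8
vd[3] mask-off/keep -> 0x7c
vd[4] xor(0x37,0x67) -> 0x50
vd[5] tail/keep -> 0xa7
vd[6] tail/keep -> 0xdf
vd[7] tail/keep -> 0x0e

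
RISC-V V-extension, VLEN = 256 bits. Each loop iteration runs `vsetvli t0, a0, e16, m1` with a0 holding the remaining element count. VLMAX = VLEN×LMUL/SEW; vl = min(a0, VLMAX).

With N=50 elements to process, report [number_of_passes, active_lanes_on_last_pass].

VLMAX = VLEN×LMUL/SEW = 256×1/16 = 16
50 elements at 16/iter → 4 passes, remainder 2 on the last

[iterations, last_vl] = [4, 2]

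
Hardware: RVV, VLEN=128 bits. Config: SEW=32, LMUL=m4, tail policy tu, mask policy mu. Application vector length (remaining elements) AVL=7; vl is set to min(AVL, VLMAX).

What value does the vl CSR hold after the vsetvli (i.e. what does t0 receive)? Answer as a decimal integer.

vl = 7

VLMAX = (128 × 4) / 32 = 16 lanes
vl = min(AVL, VLMAX) = min(7, 16) = 7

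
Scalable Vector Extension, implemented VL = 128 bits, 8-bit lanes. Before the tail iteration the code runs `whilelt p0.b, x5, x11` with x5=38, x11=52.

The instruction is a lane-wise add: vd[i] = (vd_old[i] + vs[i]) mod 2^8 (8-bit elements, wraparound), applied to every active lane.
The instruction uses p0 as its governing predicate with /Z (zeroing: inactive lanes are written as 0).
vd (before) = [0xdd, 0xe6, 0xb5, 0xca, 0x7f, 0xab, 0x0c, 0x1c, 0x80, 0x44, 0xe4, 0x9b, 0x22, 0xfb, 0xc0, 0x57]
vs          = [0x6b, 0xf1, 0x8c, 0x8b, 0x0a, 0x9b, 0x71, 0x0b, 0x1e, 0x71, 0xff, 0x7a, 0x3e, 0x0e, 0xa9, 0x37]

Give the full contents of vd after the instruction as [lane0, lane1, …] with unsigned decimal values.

register lanes = 128/8 = 16
active while 38+j < 52, i.e. j ∈ [0,14) capped at 16 ⇒ 14
lane  0: add(0xdd,0x6b) ⇒ 0x48
lane  1: add(0xe6,0xf1) ⇒ 0xd7
lane  2: add(0xb5,0x8c) ⇒ 0x41
lane  3: add(0xca,0x8b) ⇒ 0x55
lane  4: add(0x7f,0x0a) ⇒ 0x89
lane  5: add(0xab,0x9b) ⇒ 0x46
lane  6: add(0x0c,0x71) ⇒ 0x7d
lane  7: add(0x1c,0x0b) ⇒ 0x27
lane  8: add(0x80,0x1e) ⇒ 0x9e
lane  9: add(0x44,0x71) ⇒ 0xb5
lane 10: add(0xe4,0xff) ⇒ 0xe3
lane 11: add(0x9b,0x7a) ⇒ 0x15
lane 12: add(0x22,0x3e) ⇒ 0x60
lane 13: add(0xfb,0x0e) ⇒ 0x09
lane 14: tail/zero ⇒ 0x00
lane 15: tail/zero ⇒ 0x00

vd = [72, 215, 65, 85, 137, 70, 125, 39, 158, 181, 227, 21, 96, 9, 0, 0]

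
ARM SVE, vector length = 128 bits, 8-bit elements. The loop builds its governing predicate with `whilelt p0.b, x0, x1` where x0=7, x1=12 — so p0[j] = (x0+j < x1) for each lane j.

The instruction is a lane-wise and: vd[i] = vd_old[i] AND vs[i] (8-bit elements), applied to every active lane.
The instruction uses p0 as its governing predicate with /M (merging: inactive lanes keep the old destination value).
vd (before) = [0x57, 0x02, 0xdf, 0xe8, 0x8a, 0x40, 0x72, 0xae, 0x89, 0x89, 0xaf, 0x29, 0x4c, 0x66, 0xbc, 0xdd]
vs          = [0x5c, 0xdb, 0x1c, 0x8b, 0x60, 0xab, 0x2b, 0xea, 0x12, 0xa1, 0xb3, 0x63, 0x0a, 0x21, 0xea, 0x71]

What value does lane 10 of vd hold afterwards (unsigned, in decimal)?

128-bit reg / 8-bit elem → 16 lanes
p0[j] = (7+j < 12); true for j=0..4 → 5 lanes set
vd[0] and(0x57,0x5c) -> 0x54
vd[1] and(0x02,0xdb) -> 0x02
vd[2] and(0xdf,0x1c) -> 0x1c
vd[3] and(0xe8,0x8b) -> 0x88
vd[4] and(0x8a,0x60) -> 0x00
vd[5] tail/keep -> 0x40
vd[6] tail/keep -> 0x72
vd[7] tail/keep -> 0xae
vd[8] tail/keep -> 0x89
vd[9] tail/keep -> 0x89
vd[10] tail/keep -> 0xaf
vd[11] tail/keep -> 0x29
vd[12] tail/keep -> 0x4c
vd[13] tail/keep -> 0x66
vd[14] tail/keep -> 0xbc
vd[15] tail/keep -> 0xdd

vd[10] = 175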